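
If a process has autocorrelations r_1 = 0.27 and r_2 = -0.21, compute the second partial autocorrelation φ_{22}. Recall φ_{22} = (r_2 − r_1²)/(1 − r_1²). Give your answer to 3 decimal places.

-0.305

φ_{22} = (r_2 − r_1²) / (1 − r_1²)
r_1² = (0.27)² = 0.0729
Numerator = -0.21 − 0.0729 = -0.2829; denominator = 1 − 0.0729 = 0.9271
φ_{22} = -0.2829 / 0.9271 = -0.305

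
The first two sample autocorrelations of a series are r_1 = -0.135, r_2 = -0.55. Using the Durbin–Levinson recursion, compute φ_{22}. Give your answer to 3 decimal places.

φ_{22} = (r_2 − r_1²) / (1 − r_1²)
r_1² = (-0.135)² = 0.018225
Numerator = -0.55 − 0.0182 = -0.5682; denominator = 1 − 0.0182 = 0.9818
φ_{22} = -0.5682 / 0.9818 = -0.579

-0.579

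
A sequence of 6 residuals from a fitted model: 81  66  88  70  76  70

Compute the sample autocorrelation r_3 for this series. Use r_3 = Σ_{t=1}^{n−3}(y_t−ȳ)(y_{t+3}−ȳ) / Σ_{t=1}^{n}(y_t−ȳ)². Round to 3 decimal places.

Mean ȳ = (81 + 66 + 88 + 70 + 76 + 70)/6 = 75.1667
Deviations from mean: 5.8333, -9.1667, 12.8333, -5.1667, 0.8333, -5.1667
Σ(y_t−ȳ)(y_{t+3}−ȳ) = (-30.1389) + (-7.6389) + (-66.3056) = -104.0833
Denominator Σ(y_t−ȳ)² = 336.8333
r_3 = -104.0833 / 336.8333 = -0.309

-0.309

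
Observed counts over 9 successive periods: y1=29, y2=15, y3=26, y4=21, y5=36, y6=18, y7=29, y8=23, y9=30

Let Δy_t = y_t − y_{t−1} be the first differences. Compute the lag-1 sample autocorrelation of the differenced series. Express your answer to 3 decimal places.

First differences Δy: -14, 11, -5, 15, -18, 11, -6, 7
Mean of differences = 0.1250
Numerator Σ(Δy_t−Δȳ)(Δy_{t+1}−Δȳ) = -861.0156
Denominator Σ(Δy_t−Δȳ)² = 1096.8750
r_1(Δy) = -861.0156 / 1096.8750 = -0.785

-0.785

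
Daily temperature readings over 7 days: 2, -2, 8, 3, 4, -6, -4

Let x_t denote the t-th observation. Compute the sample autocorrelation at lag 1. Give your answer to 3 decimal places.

0.072

Mean x̄ = (2 − 2 + 8 + 3 + 4 − 6 − 4)/7 = 0.7143
Numerator Σ_{t=1}^{6}(x_t−x̄)(x_{t+1}−x̄) = 10.4898
Denominator Σ(x_t−x̄)² = 145.4286
r_1 = 10.4898 / 145.4286 = 0.072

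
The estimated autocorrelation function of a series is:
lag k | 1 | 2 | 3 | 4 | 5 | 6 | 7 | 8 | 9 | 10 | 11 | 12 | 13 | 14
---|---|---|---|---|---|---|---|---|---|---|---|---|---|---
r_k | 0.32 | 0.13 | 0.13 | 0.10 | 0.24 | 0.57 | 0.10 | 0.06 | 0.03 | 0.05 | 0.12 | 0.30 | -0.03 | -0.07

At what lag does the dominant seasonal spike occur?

The largest autocorrelation is r_6 = 0.57; the remaining lags stay at or below 0.32. The elevated value at lag 1 (0.32), dropping to 0.13 at lag 2, reflects decaying short-term dependence rather than seasonality.
The dominant spike at lag 6 indicates a seasonal period of 6.

6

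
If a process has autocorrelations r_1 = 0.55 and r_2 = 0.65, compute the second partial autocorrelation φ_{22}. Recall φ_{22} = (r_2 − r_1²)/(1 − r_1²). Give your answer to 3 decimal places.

φ_{22} = (r_2 − r_1²) / (1 − r_1²)
r_1² = (0.55)² = 0.3025
Numerator = 0.65 − 0.3025 = 0.3475; denominator = 1 − 0.3025 = 0.6975
φ_{22} = 0.3475 / 0.6975 = 0.498

0.498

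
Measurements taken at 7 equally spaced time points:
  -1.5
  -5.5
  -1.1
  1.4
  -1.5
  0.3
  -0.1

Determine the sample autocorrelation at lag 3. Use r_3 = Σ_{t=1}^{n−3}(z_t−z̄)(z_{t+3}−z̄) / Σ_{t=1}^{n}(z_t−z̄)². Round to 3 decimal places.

0.116

Mean z̄ = (-1.5 − 5.5 − 1.1 + 1.4 − 1.5 + 0.3 − 0.1)/7 = -1.1429
Deviations from mean: -0.3571, -4.3571, 0.0429, 2.5429, -0.3571, 1.4429, 1.0429
Numerator Σ_{t=1}^{4}(z_t−z̄)(z_{t+3}−z̄) = 3.3616
Denominator Σ(z_t−z̄)² = 28.8771
r_3 = 3.3616 / 28.8771 = 0.116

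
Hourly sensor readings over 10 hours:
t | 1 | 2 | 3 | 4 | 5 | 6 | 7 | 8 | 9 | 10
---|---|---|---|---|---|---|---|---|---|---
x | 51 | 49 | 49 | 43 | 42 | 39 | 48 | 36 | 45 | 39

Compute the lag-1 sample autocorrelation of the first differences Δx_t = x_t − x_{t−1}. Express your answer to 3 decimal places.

First differences Δx: -2, 0, -6, -1, -3, 9, -12, 9, -6
Mean of differences = -1.3333
Numerator Σ(Δx_t−Δx̄)(Δx_{t+1}−Δx̄) = -295.1111
Denominator Σ(Δx_t−Δx̄)² = 376.0000
r_1(Δx) = -295.1111 / 376.0000 = -0.785

-0.785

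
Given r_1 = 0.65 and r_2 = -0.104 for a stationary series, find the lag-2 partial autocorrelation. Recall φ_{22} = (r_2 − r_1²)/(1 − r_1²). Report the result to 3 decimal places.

-0.912

φ_{22} = (r_2 − r_1²) / (1 − r_1²)
r_1² = (0.65)² = 0.4225
Numerator = -0.104 − 0.4225 = -0.5265; denominator = 1 − 0.4225 = 0.5775
φ_{22} = -0.5265 / 0.5775 = -0.912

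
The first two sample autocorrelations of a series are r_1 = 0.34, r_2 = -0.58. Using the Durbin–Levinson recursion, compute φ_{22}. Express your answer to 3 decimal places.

φ_{22} = (r_2 − r_1²) / (1 − r_1²)
r_1² = (0.34)² = 0.1156
Numerator = -0.58 − 0.1156 = -0.6956; denominator = 1 − 0.1156 = 0.8844
φ_{22} = -0.6956 / 0.8844 = -0.787

-0.787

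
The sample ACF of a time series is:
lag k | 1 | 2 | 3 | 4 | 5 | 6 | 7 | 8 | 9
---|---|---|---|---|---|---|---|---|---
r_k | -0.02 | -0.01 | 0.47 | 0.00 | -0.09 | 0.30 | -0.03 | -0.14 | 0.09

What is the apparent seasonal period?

3

The largest autocorrelation is r_3 = 0.47, with a weaker echo at lag 6 (0.30); the remaining lags stay at or below 0.09.
The dominant spike at lag 3 indicates a seasonal period of 3.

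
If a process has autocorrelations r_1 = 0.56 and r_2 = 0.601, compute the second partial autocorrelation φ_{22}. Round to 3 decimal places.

0.419

φ_{22} = (r_2 − r_1²) / (1 − r_1²)
r_1² = (0.56)² = 0.3136
Numerator = 0.601 − 0.3136 = 0.2874; denominator = 1 − 0.3136 = 0.6864
φ_{22} = 0.2874 / 0.6864 = 0.419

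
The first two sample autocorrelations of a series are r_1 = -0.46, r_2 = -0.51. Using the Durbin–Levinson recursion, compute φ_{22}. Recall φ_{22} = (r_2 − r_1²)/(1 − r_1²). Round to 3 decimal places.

φ_{22} = (r_2 − r_1²) / (1 − r_1²)
r_1² = (-0.46)² = 0.2116
Numerator = -0.51 − 0.2116 = -0.7216; denominator = 1 − 0.2116 = 0.7884
φ_{22} = -0.7216 / 0.7884 = -0.915

-0.915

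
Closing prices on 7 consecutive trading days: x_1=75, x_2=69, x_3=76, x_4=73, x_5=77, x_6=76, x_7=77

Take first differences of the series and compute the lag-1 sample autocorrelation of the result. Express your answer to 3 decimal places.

First differences Δx: -6, 7, -3, 4, -1, 1
Mean of differences = 0.3333
Numerator Σ(Δx_t−Δx̄)(Δx_{t+1}−Δx̄) = -82.4444
Denominator Σ(Δx_t−Δx̄)² = 111.3333
r_1(Δx) = -82.4444 / 111.3333 = -0.741

-0.741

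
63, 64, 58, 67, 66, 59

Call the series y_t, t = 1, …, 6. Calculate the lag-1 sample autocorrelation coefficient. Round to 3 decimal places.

-0.367

Mean ȳ = (63 + 64 + 58 + 67 + 66 + 59)/6 = 62.8333
Deviations from mean: 0.1667, 1.1667, -4.8333, 4.1667, 3.1667, -3.8333
Numerator Σ_{t=1}^{5}(y_t−ȳ)(y_{t+1}−ȳ) = -24.5278
Denominator Σ(y_t−ȳ)² = 66.8333
r_1 = -24.5278 / 66.8333 = -0.367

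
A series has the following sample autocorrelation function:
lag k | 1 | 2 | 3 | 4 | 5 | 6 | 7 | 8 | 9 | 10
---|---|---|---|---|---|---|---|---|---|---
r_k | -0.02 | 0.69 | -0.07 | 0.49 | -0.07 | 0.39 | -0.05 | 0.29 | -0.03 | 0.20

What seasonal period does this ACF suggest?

2

The largest autocorrelation is r_2 = 0.69, with weaker echoes at lags 4 (0.49), 6 (0.39), 8 (0.29) and 10 (0.20); the remaining lags stay at or below -0.02.
The dominant spike at lag 2 indicates a seasonal period of 2.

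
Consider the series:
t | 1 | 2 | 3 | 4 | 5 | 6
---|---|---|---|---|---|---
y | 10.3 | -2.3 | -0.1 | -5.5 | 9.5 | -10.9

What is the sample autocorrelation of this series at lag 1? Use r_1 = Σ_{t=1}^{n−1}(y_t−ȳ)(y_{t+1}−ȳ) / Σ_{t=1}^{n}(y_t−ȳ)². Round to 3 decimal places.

-0.511

Mean ȳ = (10.3 − 2.3 − 0.1 − 5.5 + 9.5 − 10.9)/6 = 0.1667
Deviations from mean: 10.1333, -2.4667, -0.2667, -5.6667, 9.3333, -11.0667
Σ(y_t−ȳ)(y_{t+1}−ȳ) = (-24.9956) + (0.6578) + (1.5111) + (-52.8889) + (-103.2889) = -179.0044
Denominator Σ(y_t−ȳ)² = 350.5333
r_1 = -179.0044 / 350.5333 = -0.511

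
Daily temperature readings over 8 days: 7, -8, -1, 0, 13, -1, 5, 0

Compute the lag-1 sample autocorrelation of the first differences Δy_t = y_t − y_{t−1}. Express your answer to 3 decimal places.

First differences Δy: -15, 7, 1, 13, -14, 6, -5
Mean of differences = -1.0000
Numerator Σ(Δy_t−Δȳ)(Δy_{t+1}−Δȳ) = -369.0000
Denominator Σ(Δy_t−Δȳ)² = 694.0000
r_1(Δy) = -369.0000 / 694.0000 = -0.532

-0.532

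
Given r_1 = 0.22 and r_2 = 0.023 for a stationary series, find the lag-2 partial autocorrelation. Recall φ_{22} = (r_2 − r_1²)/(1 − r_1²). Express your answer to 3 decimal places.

φ_{22} = (r_2 − r_1²) / (1 − r_1²)
r_1² = (0.22)² = 0.0484
Numerator = 0.023 − 0.0484 = -0.0254; denominator = 1 − 0.0484 = 0.9516
φ_{22} = -0.0254 / 0.9516 = -0.027

-0.027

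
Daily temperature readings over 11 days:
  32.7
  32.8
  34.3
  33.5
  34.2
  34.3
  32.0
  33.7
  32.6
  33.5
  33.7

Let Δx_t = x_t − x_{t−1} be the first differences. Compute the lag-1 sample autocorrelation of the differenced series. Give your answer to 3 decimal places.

-0.623

First differences Δx: 0.1, 1.5, -0.8, 0.7, 0.1, -2.3, 1.7, -1.1, 0.9, 0.2
Mean of differences = 0.1000
Numerator Σ(Δx_t−Δx̄)(Δx_{t+1}−Δx̄) = -8.4400
Denominator Σ(Δx_t−Δx̄)² = 13.5400
r_1(Δx) = -8.4400 / 13.5400 = -0.623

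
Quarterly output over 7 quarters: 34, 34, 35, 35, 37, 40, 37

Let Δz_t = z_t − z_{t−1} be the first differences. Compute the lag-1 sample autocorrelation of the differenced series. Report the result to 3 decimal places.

-0.291

First differences Δz: 0, 1, 0, 2, 3, -3
Mean of differences = 0.5000
Numerator Σ(Δz_t−Δz̄)(Δz_{t+1}−Δz̄) = -6.2500
Denominator Σ(Δz_t−Δz̄)² = 21.5000
r_1(Δz) = -6.2500 / 21.5000 = -0.291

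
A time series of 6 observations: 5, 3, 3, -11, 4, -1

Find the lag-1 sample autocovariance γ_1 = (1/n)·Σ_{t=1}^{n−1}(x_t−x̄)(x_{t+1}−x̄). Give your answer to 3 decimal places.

-9.458

Mean x̄ = (5 + 3 + 3 − 11 + 4 − 1)/6 = 0.5000
Deviations: 4.5000, 2.5000, 2.5000, -11.5000, 3.5000, -1.5000
Σ_{t=1}^{5}(x_t−x̄)(x_{t+1}−x̄) = -56.7500
γ_1 = -56.7500 / 6 = -9.458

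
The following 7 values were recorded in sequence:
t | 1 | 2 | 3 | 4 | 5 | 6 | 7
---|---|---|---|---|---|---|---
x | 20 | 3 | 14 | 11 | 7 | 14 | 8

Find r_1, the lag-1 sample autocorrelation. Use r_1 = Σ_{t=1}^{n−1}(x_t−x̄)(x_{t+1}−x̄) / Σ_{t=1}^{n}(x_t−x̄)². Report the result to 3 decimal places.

-0.622

Mean x̄ = (20 + 3 + 14 + 11 + 7 + 14 + 8)/7 = 11.0000
Deviations from mean: 9.0000, -8.0000, 3.0000, 0.0000, -4.0000, 3.0000, -3.0000
Σ(x_t−x̄)(x_{t+1}−x̄) = (-72.0000) + (-24.0000) + (0.0000) + (0.0000) + (-12.0000) + (-9.0000) = -117.0000
Denominator Σ(x_t−x̄)² = 188.0000
r_1 = -117.0000 / 188.0000 = -0.622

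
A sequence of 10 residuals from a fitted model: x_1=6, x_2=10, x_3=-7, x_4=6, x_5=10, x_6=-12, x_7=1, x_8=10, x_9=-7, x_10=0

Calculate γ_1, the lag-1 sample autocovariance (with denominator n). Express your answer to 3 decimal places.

-20.559

Mean x̄ = (6 + 10 − 7 + 6 + 10 − 12 + 1 + 10 − 7 + 0)/10 = 1.7000
Σ_{t=1}^{9}(x_t−x̄)(x_{t+1}−x̄) = -205.5900
γ_1 = -205.5900 / 10 = -20.559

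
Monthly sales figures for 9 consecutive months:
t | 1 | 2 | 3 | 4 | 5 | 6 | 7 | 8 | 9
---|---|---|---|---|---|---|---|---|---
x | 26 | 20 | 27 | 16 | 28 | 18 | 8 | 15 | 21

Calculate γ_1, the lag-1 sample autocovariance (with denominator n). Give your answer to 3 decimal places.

Mean x̄ = (26 + 20 + 27 + 16 + 28 + 18 + 8 + 15 + 21)/9 = 19.8889
Σ_{t=1}^{8}(x_t−x̄)(x_{t+1}−x̄) = 2.0988
γ_1 = 2.0988 / 9 = 0.233

0.233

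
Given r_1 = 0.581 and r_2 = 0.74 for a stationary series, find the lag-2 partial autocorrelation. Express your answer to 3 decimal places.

φ_{22} = (r_2 − r_1²) / (1 − r_1²)
r_1² = (0.581)² = 0.337561
Numerator = 0.74 − 0.3376 = 0.4024; denominator = 1 − 0.3376 = 0.6624
φ_{22} = 0.4024 / 0.6624 = 0.608

0.608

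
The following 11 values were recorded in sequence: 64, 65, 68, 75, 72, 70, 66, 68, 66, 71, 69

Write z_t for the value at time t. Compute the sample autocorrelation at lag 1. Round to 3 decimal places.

Mean z̄ = (64 + 65 + 68 + 75 + 72 + 70 + 66 + 68 + 66 + 71 + 69)/11 = 68.5455
Numerator Σ_{t=1}^{10}(z_t−z̄)(z_{t+1}−z̄) = 35.7934
Denominator Σ(z_t−z̄)² = 108.7273
r_1 = 35.7934 / 108.7273 = 0.329

0.329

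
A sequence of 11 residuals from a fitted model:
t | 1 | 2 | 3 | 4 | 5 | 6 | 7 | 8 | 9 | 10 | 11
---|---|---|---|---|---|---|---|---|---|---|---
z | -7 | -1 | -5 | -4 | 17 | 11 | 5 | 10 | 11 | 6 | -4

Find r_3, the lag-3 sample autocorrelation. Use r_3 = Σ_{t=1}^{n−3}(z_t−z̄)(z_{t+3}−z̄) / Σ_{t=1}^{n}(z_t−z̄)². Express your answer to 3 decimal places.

0.062

Mean z̄ = (-7 − 1 − 5 − 4 + 17 + 11 + 5 + 10 + 11 + 6 − 4)/11 = 3.5455
Numerator Σ_{t=1}^{8}(z_t−z̄)(z_{t+3}−z̄) = 41.0165
Denominator Σ(z_t−z̄)² = 660.7273
r_3 = 41.0165 / 660.7273 = 0.062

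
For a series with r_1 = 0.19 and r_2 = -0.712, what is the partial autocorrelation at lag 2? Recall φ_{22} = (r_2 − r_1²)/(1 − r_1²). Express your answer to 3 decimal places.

φ_{22} = (r_2 − r_1²) / (1 − r_1²)
r_1² = (0.19)² = 0.0361
Numerator = -0.712 − 0.0361 = -0.7481; denominator = 1 − 0.0361 = 0.9639
φ_{22} = -0.7481 / 0.9639 = -0.776

-0.776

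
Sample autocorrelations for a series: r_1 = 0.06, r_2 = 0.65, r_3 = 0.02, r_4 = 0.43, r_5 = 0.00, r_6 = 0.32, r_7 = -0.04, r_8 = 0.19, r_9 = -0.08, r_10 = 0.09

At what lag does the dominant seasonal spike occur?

The largest autocorrelation is r_2 = 0.65, with weaker echoes at lags 4 (0.43), 6 (0.32) and 8 (0.19); the remaining lags stay at or below 0.09.
The dominant spike at lag 2 indicates a seasonal period of 2.

2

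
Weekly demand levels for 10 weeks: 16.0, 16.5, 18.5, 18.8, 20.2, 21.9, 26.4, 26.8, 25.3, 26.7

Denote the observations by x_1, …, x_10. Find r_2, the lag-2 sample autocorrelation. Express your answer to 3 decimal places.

0.444

Mean x̄ = (16.0 + 16.5 + 18.5 + 18.8 + 20.2 + 21.9 + 26.4 + 26.8 + 25.3 + 26.7)/10 = 21.7100
Numerator Σ_{t=1}^{8}(x_t−x̄)(x_{t+2}−x̄) = 73.9058
Denominator Σ(x_t−x̄)² = 166.5290
r_2 = 73.9058 / 166.5290 = 0.444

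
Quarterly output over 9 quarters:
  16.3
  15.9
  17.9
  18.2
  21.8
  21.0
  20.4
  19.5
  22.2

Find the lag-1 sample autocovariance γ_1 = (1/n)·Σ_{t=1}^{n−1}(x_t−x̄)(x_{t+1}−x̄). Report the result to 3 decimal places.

Mean x̄ = (16.3 + 15.9 + 17.9 + 18.2 + 21.8 + 21.0 + 20.4 + 19.5 + 22.2)/9 = 19.2444
Σ_{t=1}^{8}(x_t−x̄)(x_{t+1}−x̄) = 20.6447
γ_1 = 20.6447 / 9 = 2.294

2.294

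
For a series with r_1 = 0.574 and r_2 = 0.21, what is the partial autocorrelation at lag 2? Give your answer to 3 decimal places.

-0.178

φ_{22} = (r_2 − r_1²) / (1 − r_1²)
r_1² = (0.574)² = 0.329476
Numerator = 0.21 − 0.3295 = -0.1195; denominator = 1 − 0.3295 = 0.6705
φ_{22} = -0.1195 / 0.6705 = -0.178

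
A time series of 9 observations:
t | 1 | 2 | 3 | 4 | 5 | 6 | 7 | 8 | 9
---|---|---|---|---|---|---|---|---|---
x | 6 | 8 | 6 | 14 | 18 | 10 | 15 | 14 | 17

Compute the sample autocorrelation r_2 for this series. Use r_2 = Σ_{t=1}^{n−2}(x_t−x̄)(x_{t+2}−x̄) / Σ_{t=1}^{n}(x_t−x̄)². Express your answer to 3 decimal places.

Mean x̄ = (6 + 8 + 6 + 14 + 18 + 10 + 15 + 14 + 17)/9 = 12.0000
Σ(x_t−x̄)(x_{t+2}−x̄) = (36.0000) + (-8.0000) + (-36.0000) + (-4.0000) + (18.0000) + (-4.0000) + (15.0000) = 17.0000
Denominator Σ(x_t−x̄)² = 170.0000
r_2 = 17.0000 / 170.0000 = 0.100

0.100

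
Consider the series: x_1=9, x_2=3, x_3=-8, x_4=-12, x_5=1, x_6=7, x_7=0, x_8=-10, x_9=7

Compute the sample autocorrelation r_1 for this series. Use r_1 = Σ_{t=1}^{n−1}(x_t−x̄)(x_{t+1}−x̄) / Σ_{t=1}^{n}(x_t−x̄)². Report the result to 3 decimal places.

0.035

Mean x̄ = (9 + 3 − 8 − 12 + 1 + 7 + 0 − 10 + 7)/9 = -0.3333
Numerator Σ_{t=1}^{8}(x_t−x̄)(x_{t+1}−x̄) = 17.5556
Denominator Σ(x_t−x̄)² = 496.0000
r_1 = 17.5556 / 496.0000 = 0.035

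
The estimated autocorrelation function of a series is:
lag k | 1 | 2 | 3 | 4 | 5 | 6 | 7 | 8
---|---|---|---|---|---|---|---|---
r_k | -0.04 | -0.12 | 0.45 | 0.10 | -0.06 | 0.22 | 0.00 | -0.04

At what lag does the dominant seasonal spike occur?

3

The largest autocorrelation is r_3 = 0.45, with a weaker echo at lag 6 (0.22); the remaining lags stay at or below 0.10.
The dominant spike at lag 3 indicates a seasonal period of 3.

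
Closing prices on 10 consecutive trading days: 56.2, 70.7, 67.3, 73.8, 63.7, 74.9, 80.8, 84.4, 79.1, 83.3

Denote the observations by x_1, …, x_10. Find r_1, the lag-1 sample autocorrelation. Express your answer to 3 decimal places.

0.341

Mean x̄ = (56.2 + 70.7 + 67.3 + 73.8 + 63.7 + 74.9 + 80.8 + 84.4 + 79.1 + 83.3)/10 = 73.4200
Numerator Σ_{t=1}^{9}(x_t−x̄)(x_{t+1}−x̄) = 253.5196
Denominator Σ(x_t−x̄)² = 743.0960
r_1 = 253.5196 / 743.0960 = 0.341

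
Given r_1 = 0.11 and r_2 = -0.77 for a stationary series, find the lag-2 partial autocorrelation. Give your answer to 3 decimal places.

φ_{22} = (r_2 − r_1²) / (1 − r_1²)
r_1² = (0.11)² = 0.0121
Numerator = -0.77 − 0.0121 = -0.7821; denominator = 1 − 0.0121 = 0.9879
φ_{22} = -0.7821 / 0.9879 = -0.792

-0.792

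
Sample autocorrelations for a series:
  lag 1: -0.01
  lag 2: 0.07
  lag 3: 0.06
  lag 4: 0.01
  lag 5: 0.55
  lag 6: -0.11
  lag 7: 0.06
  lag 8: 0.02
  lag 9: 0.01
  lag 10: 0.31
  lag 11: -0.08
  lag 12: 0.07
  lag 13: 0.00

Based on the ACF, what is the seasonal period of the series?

5

The largest autocorrelation is r_5 = 0.55, with a weaker echo at lag 10 (0.31); the remaining lags stay at or below 0.07.
The dominant spike at lag 5 indicates a seasonal period of 5.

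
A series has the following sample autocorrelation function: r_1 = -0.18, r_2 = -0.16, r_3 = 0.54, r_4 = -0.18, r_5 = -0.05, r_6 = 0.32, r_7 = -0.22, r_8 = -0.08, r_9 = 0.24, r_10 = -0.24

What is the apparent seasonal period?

3

The largest autocorrelation is r_3 = 0.54, with weaker echoes at lags 6 (0.32) and 9 (0.24); the remaining lags stay at or below -0.05.
The dominant spike at lag 3 indicates a seasonal period of 3.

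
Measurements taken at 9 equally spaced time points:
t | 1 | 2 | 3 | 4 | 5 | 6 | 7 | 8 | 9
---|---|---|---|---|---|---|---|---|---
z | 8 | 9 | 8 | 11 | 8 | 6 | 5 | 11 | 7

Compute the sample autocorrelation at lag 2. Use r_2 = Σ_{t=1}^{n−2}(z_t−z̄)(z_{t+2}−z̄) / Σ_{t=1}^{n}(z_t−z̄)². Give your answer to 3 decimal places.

-0.176

Mean z̄ = (8 + 9 + 8 + 11 + 8 + 6 + 5 + 11 + 7)/9 = 8.1111
Numerator Σ_{t=1}^{7}(z_t−z̄)(z_{t+2}−z̄) = -5.8025
Denominator Σ(z_t−z̄)² = 32.8889
r_2 = -5.8025 / 32.8889 = -0.176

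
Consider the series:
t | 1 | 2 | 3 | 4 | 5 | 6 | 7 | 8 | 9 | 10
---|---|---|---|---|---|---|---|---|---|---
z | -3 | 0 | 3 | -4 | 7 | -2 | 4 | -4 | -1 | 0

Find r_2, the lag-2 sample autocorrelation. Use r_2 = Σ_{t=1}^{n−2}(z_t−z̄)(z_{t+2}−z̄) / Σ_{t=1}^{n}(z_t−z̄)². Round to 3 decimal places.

0.433

Mean z̄ = (-3 + 0 + 3 − 4 + 7 − 2 + 4 − 4 − 1 + 0)/10 = 0.0000
Numerator Σ_{t=1}^{8}(z_t−z̄)(z_{t+2}−z̄) = 52.0000
Denominator Σ(z_t−z̄)² = 120.0000
r_2 = 52.0000 / 120.0000 = 0.433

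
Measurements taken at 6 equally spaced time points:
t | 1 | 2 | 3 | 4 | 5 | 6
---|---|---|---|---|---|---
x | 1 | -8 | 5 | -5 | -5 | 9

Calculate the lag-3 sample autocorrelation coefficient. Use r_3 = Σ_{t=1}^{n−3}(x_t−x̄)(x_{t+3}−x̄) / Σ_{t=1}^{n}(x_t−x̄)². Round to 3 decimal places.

Mean x̄ = (1 − 8 + 5 − 5 − 5 + 9)/6 = -0.5000
Deviations from mean: 1.5000, -7.5000, 5.5000, -4.5000, -4.5000, 9.5000
Σ(x_t−x̄)(x_{t+3}−x̄) = (-6.7500) + (33.7500) + (52.2500) = 79.2500
Denominator Σ(x_t−x̄)² = 219.5000
r_3 = 79.2500 / 219.5000 = 0.361

0.361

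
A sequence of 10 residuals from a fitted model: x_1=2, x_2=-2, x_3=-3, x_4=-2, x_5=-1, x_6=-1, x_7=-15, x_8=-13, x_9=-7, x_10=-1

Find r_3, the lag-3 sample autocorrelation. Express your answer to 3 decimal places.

Mean x̄ = (2 − 2 − 3 − 2 − 1 − 1 − 15 − 13 − 7 − 1)/10 = -4.3000
Σ(x_t−x̄)(x_{t+3}−x̄) = (14.4900) + (7.5900) + (4.2900) + (-24.6100) + (-28.7100) + (-8.9100) + (-35.3100) = -71.1700
Denominator Σ(x_t−x̄)² = 282.1000
r_3 = -71.1700 / 282.1000 = -0.252

-0.252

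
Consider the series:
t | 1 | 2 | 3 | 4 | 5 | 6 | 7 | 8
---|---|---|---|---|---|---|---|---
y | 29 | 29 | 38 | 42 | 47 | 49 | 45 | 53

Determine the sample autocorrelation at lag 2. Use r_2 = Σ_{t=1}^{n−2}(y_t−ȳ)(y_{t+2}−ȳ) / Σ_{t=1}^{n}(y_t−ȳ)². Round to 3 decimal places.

Mean ȳ = (29 + 29 + 38 + 42 + 47 + 49 + 45 + 53)/8 = 41.5000
Deviations from mean: -12.5000, -12.5000, -3.5000, 0.5000, 5.5000, 7.5000, 3.5000, 11.5000
Σ(y_t−ȳ)(y_{t+2}−ȳ) = (43.7500) + (-6.2500) + (-19.2500) + (3.7500) + (19.2500) + (86.2500) = 127.5000
Denominator Σ(y_t−ȳ)² = 556.0000
r_2 = 127.5000 / 556.0000 = 0.229

0.229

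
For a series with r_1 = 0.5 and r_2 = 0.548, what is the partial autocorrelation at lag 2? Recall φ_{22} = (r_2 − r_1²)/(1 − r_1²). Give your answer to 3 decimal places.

φ_{22} = (r_2 − r_1²) / (1 − r_1²)
r_1² = (0.5)² = 0.25
Numerator = 0.548 − 0.2500 = 0.2980; denominator = 1 − 0.2500 = 0.7500
φ_{22} = 0.2980 / 0.7500 = 0.397

0.397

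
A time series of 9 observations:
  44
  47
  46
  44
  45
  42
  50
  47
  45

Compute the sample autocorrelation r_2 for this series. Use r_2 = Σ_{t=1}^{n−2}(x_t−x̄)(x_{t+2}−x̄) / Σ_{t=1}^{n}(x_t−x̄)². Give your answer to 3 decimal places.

Mean x̄ = (44 + 47 + 46 + 44 + 45 + 42 + 50 + 47 + 45)/9 = 45.5556
Σ(x_t−x̄)(x_{t+2}−x̄) = (-0.6914) + (-2.2469) + (-0.2469) + (5.5309) + (-2.4691) + (-5.1358) + (-2.4691) = -7.7284
Denominator Σ(x_t−x̄)² = 42.2222
r_2 = -7.7284 / 42.2222 = -0.183

-0.183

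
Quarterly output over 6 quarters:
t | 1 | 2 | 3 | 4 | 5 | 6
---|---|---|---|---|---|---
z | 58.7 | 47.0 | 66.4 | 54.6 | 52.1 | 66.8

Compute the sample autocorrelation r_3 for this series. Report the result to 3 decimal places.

Mean z̄ = (58.7 + 47.0 + 66.4 + 54.6 + 52.1 + 66.8)/6 = 57.6000
Deviations from mean: 1.1000, -10.6000, 8.8000, -3.0000, -5.5000, 9.2000
Σ(z_t−z̄)(z_{t+3}−z̄) = (-3.3000) + (58.3000) + (80.9600) = 135.9600
Denominator Σ(z_t−z̄)² = 314.9000
r_3 = 135.9600 / 314.9000 = 0.432

0.432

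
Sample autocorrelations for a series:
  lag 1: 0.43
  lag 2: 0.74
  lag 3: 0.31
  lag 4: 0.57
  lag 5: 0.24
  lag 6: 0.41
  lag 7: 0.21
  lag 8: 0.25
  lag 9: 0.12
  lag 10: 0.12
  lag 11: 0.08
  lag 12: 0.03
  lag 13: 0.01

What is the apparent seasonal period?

2

The largest autocorrelation is r_2 = 0.74, with a weaker echo at lag 4 (0.57); the remaining lags stay at or below 0.43.
The dominant spike at lag 2 indicates a seasonal period of 2.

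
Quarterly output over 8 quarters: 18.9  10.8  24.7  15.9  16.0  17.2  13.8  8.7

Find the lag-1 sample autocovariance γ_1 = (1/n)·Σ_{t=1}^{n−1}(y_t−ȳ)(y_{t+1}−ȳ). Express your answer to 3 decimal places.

-5.904

Mean ȳ = (18.9 + 10.8 + 24.7 + 15.9 + 16.0 + 17.2 + 13.8 + 8.7)/8 = 15.7500
Σ_{t=1}^{7}(y_t−ȳ)(y_{t+1}−ȳ) = -47.2325
γ_1 = -47.2325 / 8 = -5.904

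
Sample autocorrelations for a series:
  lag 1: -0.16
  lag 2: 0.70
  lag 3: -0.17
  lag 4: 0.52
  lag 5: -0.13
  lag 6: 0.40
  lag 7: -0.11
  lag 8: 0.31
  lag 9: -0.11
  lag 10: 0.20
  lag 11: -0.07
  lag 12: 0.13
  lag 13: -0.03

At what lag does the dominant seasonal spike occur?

The largest autocorrelation is r_2 = 0.70, with weaker echoes at lags 4 (0.52), 6 (0.40), 8 (0.31) and 10 (0.20); the remaining lags stay at or below 0.13.
The dominant spike at lag 2 indicates a seasonal period of 2.

2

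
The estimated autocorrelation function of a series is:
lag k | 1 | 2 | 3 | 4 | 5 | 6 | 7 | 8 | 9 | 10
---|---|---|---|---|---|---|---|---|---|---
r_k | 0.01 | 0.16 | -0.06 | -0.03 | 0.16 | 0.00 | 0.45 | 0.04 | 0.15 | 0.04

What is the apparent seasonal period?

The largest autocorrelation is r_7 = 0.45; the remaining lags stay at or below 0.16.
The dominant spike at lag 7 indicates a seasonal period of 7.

7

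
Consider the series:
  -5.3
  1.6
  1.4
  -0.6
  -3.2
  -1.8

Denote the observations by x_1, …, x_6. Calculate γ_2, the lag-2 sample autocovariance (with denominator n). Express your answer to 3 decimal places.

-2.366

Mean x̄ = (-5.3 + 1.6 + 1.4 − 0.6 − 3.2 − 1.8)/6 = -1.3167
Deviations: -3.9833, 2.9167, 2.7167, 0.7167, -1.8833, -0.4833
Σ_{t=1}^{4}(x_t−x̄)(x_{t+2}−x̄) = -14.1939
γ_2 = -14.1939 / 6 = -2.366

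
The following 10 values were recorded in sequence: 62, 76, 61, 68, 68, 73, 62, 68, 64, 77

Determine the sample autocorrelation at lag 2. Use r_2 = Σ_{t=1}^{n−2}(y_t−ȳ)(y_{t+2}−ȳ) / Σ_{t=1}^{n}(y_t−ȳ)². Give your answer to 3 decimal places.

Mean ȳ = (62 + 76 + 61 + 68 + 68 + 73 + 62 + 68 + 64 + 77)/10 = 67.9000
Numerator Σ_{t=1}^{8}(y_t−ȳ)(y_{t+2}−ȳ) = 65.1800
Denominator Σ(y_t−ȳ)² = 306.9000
r_2 = 65.1800 / 306.9000 = 0.212

0.212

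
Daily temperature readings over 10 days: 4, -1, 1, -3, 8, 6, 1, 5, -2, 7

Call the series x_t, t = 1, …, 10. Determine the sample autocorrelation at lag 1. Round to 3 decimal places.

Mean x̄ = (4 − 1 + 1 − 3 + 8 + 6 + 1 + 5 − 2 + 7)/10 = 2.6000
Numerator Σ_{t=1}^{9}(x_t−x̄)(x_{t+1}−x̄) = -42.7600
Denominator Σ(x_t−x̄)² = 138.4000
r_1 = -42.7600 / 138.4000 = -0.309

-0.309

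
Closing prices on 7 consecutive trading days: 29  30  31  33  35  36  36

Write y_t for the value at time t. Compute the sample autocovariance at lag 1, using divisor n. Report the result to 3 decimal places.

Mean ȳ = (29 + 30 + 31 + 33 + 35 + 36 + 36)/7 = 32.8571
Σ_{t=1}^{6}(y_t−ȳ)(y_{t+1}−ȳ) = 32.9796
γ_1 = 32.9796 / 7 = 4.711

4.711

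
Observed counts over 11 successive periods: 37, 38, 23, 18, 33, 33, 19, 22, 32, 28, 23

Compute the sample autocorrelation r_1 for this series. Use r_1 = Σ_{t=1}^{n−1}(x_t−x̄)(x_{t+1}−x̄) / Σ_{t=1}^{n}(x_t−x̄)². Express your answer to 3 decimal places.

Mean x̄ = (37 + 38 + 23 + 18 + 33 + 33 + 19 + 22 + 32 + 28 + 23)/11 = 27.8182
Numerator Σ_{t=1}^{10}(x_t−x̄)(x_{t+1}−x̄) = 48.8760
Denominator Σ(x_t−x̄)² = 513.6364
r_1 = 48.8760 / 513.6364 = 0.095

0.095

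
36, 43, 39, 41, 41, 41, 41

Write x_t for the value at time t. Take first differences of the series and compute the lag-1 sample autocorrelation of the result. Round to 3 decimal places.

First differences Δx: 7, -4, 2, 0, 0, 0
Mean of differences = 0.8333
Numerator Σ(Δx_t−Δx̄)(Δx_{t+1}−Δx̄) = -35.0278
Denominator Σ(Δx_t−Δx̄)² = 64.8333
r_1(Δx) = -35.0278 / 64.8333 = -0.540

-0.540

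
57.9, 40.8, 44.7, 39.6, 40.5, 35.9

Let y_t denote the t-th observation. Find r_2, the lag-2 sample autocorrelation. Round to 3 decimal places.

Mean ȳ = (57.9 + 40.8 + 44.7 + 39.6 + 40.5 + 35.9)/6 = 43.2333
Deviations from mean: 14.6667, -2.4333, 1.4667, -3.6333, -2.7333, -7.3333
Σ(y_t−ȳ)(y_{t+2}−ȳ) = (21.5111) + (8.8411) + (-4.0089) + (26.6444) = 52.9878
Denominator Σ(y_t−ȳ)² = 297.6333
r_2 = 52.9878 / 297.6333 = 0.178

0.178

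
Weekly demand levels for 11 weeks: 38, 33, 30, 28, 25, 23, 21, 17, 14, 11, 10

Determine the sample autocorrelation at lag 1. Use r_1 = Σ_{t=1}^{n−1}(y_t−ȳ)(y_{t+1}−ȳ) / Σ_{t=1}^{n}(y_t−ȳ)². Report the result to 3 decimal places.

Mean ȳ = (38 + 33 + 30 + 28 + 25 + 23 + 21 + 17 + 14 + 11 + 10)/11 = 22.7273
Numerator Σ_{t=1}^{10}(y_t−ȳ)(y_{t+1}−ȳ) = 593.5620
Denominator Σ(y_t−ȳ)² = 836.1818
r_1 = 593.5620 / 836.1818 = 0.710

0.710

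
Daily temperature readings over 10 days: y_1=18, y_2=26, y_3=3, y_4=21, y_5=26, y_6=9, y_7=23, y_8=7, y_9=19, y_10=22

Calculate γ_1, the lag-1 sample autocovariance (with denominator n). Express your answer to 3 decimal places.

-32.636

Mean ȳ = (18 + 26 + 3 + 21 + 26 + 9 + 23 + 7 + 19 + 22)/10 = 17.4000
Σ_{t=1}^{9}(y_t−ȳ)(y_{t+1}−ȳ) = -326.3600
γ_1 = -326.3600 / 10 = -32.636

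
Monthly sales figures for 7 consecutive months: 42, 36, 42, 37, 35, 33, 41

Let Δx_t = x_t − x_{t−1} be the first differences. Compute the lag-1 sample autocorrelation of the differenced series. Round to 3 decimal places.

First differences Δx: -6, 6, -5, -2, -2, 8
Mean of differences = -0.1667
Numerator Σ(Δx_t−Δx̄)(Δx_{t+1}−Δx̄) = -68.5278
Denominator Σ(Δx_t−Δx̄)² = 168.8333
r_1(Δx) = -68.5278 / 168.8333 = -0.406

-0.406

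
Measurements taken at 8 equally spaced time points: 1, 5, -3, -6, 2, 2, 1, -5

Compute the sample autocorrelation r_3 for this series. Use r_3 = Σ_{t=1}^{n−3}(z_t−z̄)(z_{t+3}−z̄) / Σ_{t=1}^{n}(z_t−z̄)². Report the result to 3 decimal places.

Mean z̄ = (1 + 5 − 3 − 6 + 2 + 2 + 1 − 5)/8 = -0.3750
Σ(z_t−z̄)(z_{t+3}−z̄) = (-7.7344) + (12.7656) + (-6.2344) + (-7.7344) + (-10.9844) = -19.9219
Denominator Σ(z_t−z̄)² = 103.8750
r_3 = -19.9219 / 103.8750 = -0.192

-0.192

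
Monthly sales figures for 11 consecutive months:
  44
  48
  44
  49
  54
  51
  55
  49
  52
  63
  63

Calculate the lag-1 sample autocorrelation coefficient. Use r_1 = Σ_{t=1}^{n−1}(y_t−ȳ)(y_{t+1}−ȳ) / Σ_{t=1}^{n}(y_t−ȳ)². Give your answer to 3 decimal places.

Mean ȳ = (44 + 48 + 44 + 49 + 54 + 51 + 55 + 49 + 52 + 63 + 63)/11 = 52.0000
Numerator Σ_{t=1}^{10}(y_t−ȳ)(y_{t+1}−ȳ) = 189.0000
Denominator Σ(y_t−ȳ)² = 418.0000
r_1 = 189.0000 / 418.0000 = 0.452

0.452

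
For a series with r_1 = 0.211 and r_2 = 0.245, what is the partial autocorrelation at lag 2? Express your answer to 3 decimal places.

φ_{22} = (r_2 − r_1²) / (1 − r_1²)
r_1² = (0.211)² = 0.044521
Numerator = 0.245 − 0.0445 = 0.2005; denominator = 1 − 0.0445 = 0.9555
φ_{22} = 0.2005 / 0.9555 = 0.210

0.210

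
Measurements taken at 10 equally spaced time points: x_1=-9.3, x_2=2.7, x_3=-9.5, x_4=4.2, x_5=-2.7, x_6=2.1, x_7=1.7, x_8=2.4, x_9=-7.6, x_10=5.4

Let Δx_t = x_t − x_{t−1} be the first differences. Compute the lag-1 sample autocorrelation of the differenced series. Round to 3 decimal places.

-0.711

First differences Δx: 12.0, -12.2, 13.7, -6.9, 4.8, -0.4, 0.7, -10.0, 13.0
Mean of differences = 1.6333
Numerator Σ(Δx_t−Δx̄)(Δx_{t+1}−Δx̄) = -566.2344
Denominator Σ(Δx_t−Δx̄)² = 796.8200
r_1(Δx) = -566.2344 / 796.8200 = -0.711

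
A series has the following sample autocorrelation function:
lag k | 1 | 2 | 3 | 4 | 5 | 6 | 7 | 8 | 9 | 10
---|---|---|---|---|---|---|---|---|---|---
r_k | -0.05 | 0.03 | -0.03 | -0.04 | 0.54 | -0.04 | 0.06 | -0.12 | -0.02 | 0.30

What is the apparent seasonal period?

5

The largest autocorrelation is r_5 = 0.54, with a weaker echo at lag 10 (0.30); the remaining lags stay at or below 0.06.
The dominant spike at lag 5 indicates a seasonal period of 5.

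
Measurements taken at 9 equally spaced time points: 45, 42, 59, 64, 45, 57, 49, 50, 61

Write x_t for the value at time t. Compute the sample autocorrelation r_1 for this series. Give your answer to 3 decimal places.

Mean x̄ = (45 + 42 + 59 + 64 + 45 + 57 + 49 + 50 + 61)/9 = 52.4444
Numerator Σ_{t=1}^{8}(x_t−x̄)(x_{t+1}−x̄) = -63.0864
Denominator Σ(x_t−x̄)² = 508.2222
r_1 = -63.0864 / 508.2222 = -0.124

-0.124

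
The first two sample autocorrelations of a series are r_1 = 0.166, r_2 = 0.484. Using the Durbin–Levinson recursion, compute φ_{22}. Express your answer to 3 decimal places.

0.469

φ_{22} = (r_2 − r_1²) / (1 − r_1²)
r_1² = (0.166)² = 0.027556
Numerator = 0.484 − 0.0276 = 0.4564; denominator = 1 − 0.0276 = 0.9724
φ_{22} = 0.4564 / 0.9724 = 0.469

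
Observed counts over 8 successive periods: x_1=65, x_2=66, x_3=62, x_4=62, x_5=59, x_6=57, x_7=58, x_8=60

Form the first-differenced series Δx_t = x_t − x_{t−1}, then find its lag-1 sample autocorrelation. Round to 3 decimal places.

First differences Δx: 1, -4, 0, -3, -2, 1, 2
Mean of differences = -0.7143
Numerator Σ(Δx_t−Δx̄)(Δx_{t+1}−Δx̄) = -4.2245
Denominator Σ(Δx_t−Δx̄)² = 31.4286
r_1(Δx) = -4.2245 / 31.4286 = -0.134

-0.134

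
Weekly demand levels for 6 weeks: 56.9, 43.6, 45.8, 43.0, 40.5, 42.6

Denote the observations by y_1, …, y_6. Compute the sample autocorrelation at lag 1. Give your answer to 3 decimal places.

0.018

Mean ȳ = (56.9 + 43.6 + 45.8 + 43.0 + 40.5 + 42.6)/6 = 45.4000
Σ(y_t−ȳ)(y_{t+1}−ȳ) = (-20.7000) + (-0.7200) + (-0.9600) + (11.7600) + (13.7200) = 3.1000
Denominator Σ(y_t−ȳ)² = 173.2600
r_1 = 3.1000 / 173.2600 = 0.018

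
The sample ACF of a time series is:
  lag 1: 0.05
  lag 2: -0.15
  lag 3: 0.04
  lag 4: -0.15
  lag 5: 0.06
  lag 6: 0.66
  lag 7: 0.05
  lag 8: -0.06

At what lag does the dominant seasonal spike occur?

6

The largest autocorrelation is r_6 = 0.66; the remaining lags stay at or below 0.06.
The dominant spike at lag 6 indicates a seasonal period of 6.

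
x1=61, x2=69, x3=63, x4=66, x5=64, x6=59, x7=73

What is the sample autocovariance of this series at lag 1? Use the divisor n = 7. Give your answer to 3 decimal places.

Mean x̄ = (61 + 69 + 63 + 66 + 64 + 59 + 73)/7 = 65.0000
Σ_{t=1}^{6}(x_t−x̄)(x_{t+1}−x̄) = -69.0000
γ_1 = -69.0000 / 7 = -9.857

-9.857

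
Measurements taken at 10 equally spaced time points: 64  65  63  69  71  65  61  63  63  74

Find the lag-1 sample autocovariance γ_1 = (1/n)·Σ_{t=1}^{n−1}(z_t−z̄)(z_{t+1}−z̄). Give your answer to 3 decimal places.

Mean z̄ = (64 + 65 + 63 + 69 + 71 + 65 + 61 + 63 + 63 + 74)/10 = 65.8000
Σ_{t=1}^{9}(z_t−z̄)(z_{t+1}−z̄) = 9.3600
γ_1 = 9.3600 / 10 = 0.936

0.936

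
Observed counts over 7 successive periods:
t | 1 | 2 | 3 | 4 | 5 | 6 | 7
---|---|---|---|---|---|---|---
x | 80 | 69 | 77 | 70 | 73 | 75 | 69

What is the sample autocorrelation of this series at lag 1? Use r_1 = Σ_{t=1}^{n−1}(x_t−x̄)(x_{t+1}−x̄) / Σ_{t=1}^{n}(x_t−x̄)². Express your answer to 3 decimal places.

Mean x̄ = (80 + 69 + 77 + 70 + 73 + 75 + 69)/7 = 73.2857
Deviations from mean: 6.7143, -4.2857, 3.7143, -3.2857, -0.2857, 1.7143, -4.2857
Numerator Σ_{t=1}^{6}(x_t−x̄)(x_{t+1}−x̄) = -63.7959
Denominator Σ(x_t−x̄)² = 109.4286
r_1 = -63.7959 / 109.4286 = -0.583

-0.583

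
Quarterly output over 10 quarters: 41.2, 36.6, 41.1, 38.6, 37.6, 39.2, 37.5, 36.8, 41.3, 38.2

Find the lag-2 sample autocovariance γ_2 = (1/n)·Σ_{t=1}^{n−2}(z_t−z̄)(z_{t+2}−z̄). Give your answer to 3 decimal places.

0.185

Mean z̄ = (41.2 + 36.6 + 41.1 + 38.6 + 37.6 + 39.2 + 37.5 + 36.8 + 41.3 + 38.2)/10 = 38.8100
Σ_{t=1}^{8}(z_t−z̄)(z_{t+2}−z̄) = 1.8498
γ_2 = 1.8498 / 10 = 0.185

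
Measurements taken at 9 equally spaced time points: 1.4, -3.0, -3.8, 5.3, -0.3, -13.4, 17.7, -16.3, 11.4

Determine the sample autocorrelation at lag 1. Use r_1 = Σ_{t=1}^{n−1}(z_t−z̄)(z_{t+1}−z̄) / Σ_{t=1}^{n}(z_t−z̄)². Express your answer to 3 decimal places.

Mean z̄ = (1.4 − 3.0 − 3.8 + 5.3 − 0.3 − 13.4 + 17.7 − 16.3 + 11.4)/9 = -0.1111
Numerator Σ_{t=1}^{8}(z_t−z̄)(z_{t+1}−z̄) = -723.5657
Denominator Σ(z_t−z̄)² = 941.9689
r_1 = -723.5657 / 941.9689 = -0.768

-0.768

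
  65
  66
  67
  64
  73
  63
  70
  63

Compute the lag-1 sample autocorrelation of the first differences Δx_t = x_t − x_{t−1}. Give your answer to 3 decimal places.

-0.819

First differences Δx: 1, 1, -3, 9, -10, 7, -7
Mean of differences = -0.2857
Numerator Σ(Δx_t−Δx̄)(Δx_{t+1}−Δx̄) = -236.9388
Denominator Σ(Δx_t−Δx̄)² = 289.4286
r_1(Δx) = -236.9388 / 289.4286 = -0.819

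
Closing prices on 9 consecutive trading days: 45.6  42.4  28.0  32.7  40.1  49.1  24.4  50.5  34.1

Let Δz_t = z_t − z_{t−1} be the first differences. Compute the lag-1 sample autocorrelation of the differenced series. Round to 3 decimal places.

-0.628

First differences Δz: -3.2, -14.4, 4.7, 7.4, 9.0, -24.7, 26.1, -16.4
Mean of differences = -1.4375
Numerator Σ(Δz_t−Δz̄)(Δz_{t+1}−Δz̄) = -1205.6527
Denominator Σ(Δz_t−Δz̄)² = 1919.1788
r_1(Δz) = -1205.6527 / 1919.1788 = -0.628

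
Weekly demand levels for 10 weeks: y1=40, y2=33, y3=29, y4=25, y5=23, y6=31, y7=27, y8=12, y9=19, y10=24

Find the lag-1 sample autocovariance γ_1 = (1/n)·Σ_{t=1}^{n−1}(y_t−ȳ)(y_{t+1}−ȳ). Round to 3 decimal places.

20.961

Mean ȳ = (40 + 33 + 29 + 25 + 23 + 31 + 27 + 12 + 19 + 24)/10 = 26.3000
Σ_{t=1}^{9}(y_t−ȳ)(y_{t+1}−ȳ) = 209.6100
γ_1 = 209.6100 / 10 = 20.961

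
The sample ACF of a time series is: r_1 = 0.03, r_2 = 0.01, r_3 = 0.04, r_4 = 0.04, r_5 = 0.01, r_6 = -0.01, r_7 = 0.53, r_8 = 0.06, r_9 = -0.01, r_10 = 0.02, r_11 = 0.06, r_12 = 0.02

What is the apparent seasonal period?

7

The largest autocorrelation is r_7 = 0.53; the remaining lags stay at or below 0.06.
The dominant spike at lag 7 indicates a seasonal period of 7.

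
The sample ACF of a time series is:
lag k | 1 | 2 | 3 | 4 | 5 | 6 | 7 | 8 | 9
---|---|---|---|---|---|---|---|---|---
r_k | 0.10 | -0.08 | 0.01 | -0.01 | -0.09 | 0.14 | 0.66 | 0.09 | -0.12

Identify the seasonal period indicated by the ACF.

The largest autocorrelation is r_7 = 0.66; the remaining lags stay at or below 0.14.
The dominant spike at lag 7 indicates a seasonal period of 7.

7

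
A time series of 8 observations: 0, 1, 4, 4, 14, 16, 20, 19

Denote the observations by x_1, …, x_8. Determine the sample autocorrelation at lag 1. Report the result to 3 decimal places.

Mean x̄ = (0 + 1 + 4 + 4 + 14 + 16 + 20 + 19)/8 = 9.7500
Deviations from mean: -9.7500, -8.7500, -5.7500, -5.7500, 4.2500, 6.2500, 10.2500, 9.2500
Numerator Σ_{t=1}^{7}(x_t−x̄)(x_{t+1}−x̄) = 329.6875
Denominator Σ(x_t−x̄)² = 485.5000
r_1 = 329.6875 / 485.5000 = 0.679

0.679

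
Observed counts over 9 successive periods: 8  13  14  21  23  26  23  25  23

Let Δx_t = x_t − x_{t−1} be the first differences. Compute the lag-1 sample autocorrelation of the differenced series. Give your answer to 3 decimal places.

First differences Δx: 5, 1, 7, 2, 3, -3, 2, -2
Mean of differences = 1.8750
Numerator Σ(Δx_t−Δx̄)(Δx_{t+1}−Δx̄) = -13.0156
Denominator Σ(Δx_t−Δx̄)² = 76.8750
r_1(Δx) = -13.0156 / 76.8750 = -0.169

-0.169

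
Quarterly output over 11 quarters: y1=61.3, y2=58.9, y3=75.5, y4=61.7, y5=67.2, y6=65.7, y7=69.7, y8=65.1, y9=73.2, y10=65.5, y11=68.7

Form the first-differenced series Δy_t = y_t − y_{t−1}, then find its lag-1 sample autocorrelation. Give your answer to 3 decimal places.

-0.756

First differences Δy: -2.4, 16.6, -13.8, 5.5, -1.5, 4.0, -4.6, 8.1, -7.7, 3.2
Mean of differences = 0.7400
Numerator Σ(Δy_t−Δȳ)(Δy_{t+1}−Δȳ) = -507.1716
Denominator Σ(Δy_t−Δȳ)² = 671.0840
r_1(Δy) = -507.1716 / 671.0840 = -0.756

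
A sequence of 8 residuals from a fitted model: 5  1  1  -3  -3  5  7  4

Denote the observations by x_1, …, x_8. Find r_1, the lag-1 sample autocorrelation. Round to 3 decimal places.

Mean x̄ = (5 + 1 + 1 − 3 − 3 + 5 + 7 + 4)/8 = 2.1250
Deviations from mean: 2.8750, -1.1250, -1.1250, -5.1250, -5.1250, 2.8750, 4.8750, 1.8750
Numerator Σ_{t=1}^{7}(x_t−x̄)(x_{t+1}−x̄) = 38.4844
Denominator Σ(x_t−x̄)² = 98.8750
r_1 = 38.4844 / 98.8750 = 0.389

0.389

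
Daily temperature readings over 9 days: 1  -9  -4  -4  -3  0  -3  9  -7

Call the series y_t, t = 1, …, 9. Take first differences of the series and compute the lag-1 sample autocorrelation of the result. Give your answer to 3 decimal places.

-0.498

First differences Δy: -10, 5, 0, 1, 3, -3, 12, -16
Mean of differences = -1.0000
Numerator Σ(Δy_t−Δȳ)(Δy_{t+1}−Δȳ) = -267.0000
Denominator Σ(Δy_t−Δȳ)² = 536.0000
r_1(Δy) = -267.0000 / 536.0000 = -0.498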